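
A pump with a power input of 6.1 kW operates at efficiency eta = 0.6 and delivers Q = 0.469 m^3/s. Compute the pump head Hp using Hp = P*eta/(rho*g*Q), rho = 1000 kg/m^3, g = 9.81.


Pump head formula: Hp = P * eta / (rho * g * Q).
Numerator: P * eta = 6.1 * 1000 * 0.6 = 3660.0 W.
Denominator: rho * g * Q = 1000 * 9.81 * 0.469 = 4600.89.
Hp = 3660.0 / 4600.89 = 0.8 m.

0.8


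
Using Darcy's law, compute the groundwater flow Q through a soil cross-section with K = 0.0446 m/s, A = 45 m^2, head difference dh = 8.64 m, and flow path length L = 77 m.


Darcy's law: Q = K * A * i, where i = dh/L.
Hydraulic gradient i = 8.64 / 77 = 0.112208.
Q = 0.0446 * 45 * 0.112208
  = 0.2252 m^3/s.

0.2252


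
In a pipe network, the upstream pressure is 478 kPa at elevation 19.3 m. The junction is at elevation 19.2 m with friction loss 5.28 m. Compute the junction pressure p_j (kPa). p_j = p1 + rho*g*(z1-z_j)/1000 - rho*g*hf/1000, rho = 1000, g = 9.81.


Junction pressure: p_j = p1 + rho*g*(z1 - z_j)/1000 - rho*g*hf/1000.
Elevation term = 1000*9.81*(19.3 - 19.2)/1000 = 0.981 kPa.
Friction term = 1000*9.81*5.28/1000 = 51.797 kPa.
p_j = 478 + 0.981 - 51.797 = 427.18 kPa.

427.18


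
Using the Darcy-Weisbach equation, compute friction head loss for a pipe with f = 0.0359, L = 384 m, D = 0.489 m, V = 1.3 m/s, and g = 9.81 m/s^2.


Darcy-Weisbach equation: h_f = f * (L/D) * V^2/(2g).
f * L/D = 0.0359 * 384/0.489 = 28.1914.
V^2/(2g) = 1.3^2 / (2*9.81) = 1.69 / 19.62 = 0.0861 m.
h_f = 28.1914 * 0.0861 = 2.428 m.

2.428


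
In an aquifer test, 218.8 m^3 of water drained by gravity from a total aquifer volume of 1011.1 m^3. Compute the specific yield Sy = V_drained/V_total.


Specific yield Sy = Volume drained / Total volume.
Sy = 218.8 / 1011.1
   = 0.2164.

0.2164


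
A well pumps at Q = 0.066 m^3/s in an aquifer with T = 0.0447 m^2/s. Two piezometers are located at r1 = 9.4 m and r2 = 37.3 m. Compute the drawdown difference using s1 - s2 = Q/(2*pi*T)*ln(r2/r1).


Thiem equation: s1 - s2 = Q/(2*pi*T) * ln(r2/r1).
ln(r2/r1) = ln(37.3/9.4) = 1.3783.
Q/(2*pi*T) = 0.066 / (2*pi*0.0447) = 0.066 / 0.2809 = 0.235.
s1 - s2 = 0.235 * 1.3783 = 0.3239 m.

0.3239


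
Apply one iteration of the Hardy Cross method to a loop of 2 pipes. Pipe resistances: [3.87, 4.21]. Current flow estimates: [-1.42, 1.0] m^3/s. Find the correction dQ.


Numerator terms (r*Q*|Q|): 3.87*-1.42*|-1.42| = -7.8035; 4.21*1.0*|1.0| = 4.21.
Sum of numerator = -3.5935.
Denominator terms (r*|Q|): 3.87*|-1.42| = 5.4954; 4.21*|1.0| = 4.21.
2 * sum of denominator = 2 * 9.7054 = 19.4108.
dQ = --3.5935 / 19.4108 = 0.1851 m^3/s.

0.1851


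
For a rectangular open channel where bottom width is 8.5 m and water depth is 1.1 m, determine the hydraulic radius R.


For a rectangular section:
Flow area A = b * y = 8.5 * 1.1 = 9.35 m^2.
Wetted perimeter P = b + 2y = 8.5 + 2*1.1 = 10.7 m.
Hydraulic radius R = A/P = 9.35 / 10.7 = 0.8738 m.

0.8738


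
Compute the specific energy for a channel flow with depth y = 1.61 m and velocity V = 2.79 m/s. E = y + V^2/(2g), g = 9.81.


Specific energy E = y + V^2/(2g).
Velocity head = V^2/(2g) = 2.79^2 / (2*9.81) = 7.7841 / 19.62 = 0.3967 m.
E = 1.61 + 0.3967 = 2.0067 m.

2.0067


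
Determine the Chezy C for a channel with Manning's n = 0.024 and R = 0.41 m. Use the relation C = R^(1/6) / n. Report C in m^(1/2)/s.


The Chezy coefficient relates to Manning's n through C = R^(1/6) / n.
R^(1/6) = 0.41^(1/6) = 0.861914.
C = 0.861914 / 0.024 = 35.91 m^(1/2)/s.

35.91


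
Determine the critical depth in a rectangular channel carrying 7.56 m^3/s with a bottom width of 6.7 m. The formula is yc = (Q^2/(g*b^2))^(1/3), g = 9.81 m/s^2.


Using yc = (Q^2 / (g * b^2))^(1/3):
Q^2 = 7.56^2 = 57.15.
g * b^2 = 9.81 * 6.7^2 = 9.81 * 44.89 = 440.37.
Q^2 / (g*b^2) = 57.15 / 440.37 = 0.1298.
yc = 0.1298^(1/3) = 0.5063 m.

0.5063


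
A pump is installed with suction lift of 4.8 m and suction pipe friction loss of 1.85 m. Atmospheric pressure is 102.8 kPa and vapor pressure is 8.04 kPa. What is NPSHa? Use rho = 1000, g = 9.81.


NPSHa = p_atm/(rho*g) - z_s - hf_s - p_vap/(rho*g).
p_atm/(rho*g) = 102.8*1000 / (1000*9.81) = 10.479 m.
p_vap/(rho*g) = 8.04*1000 / (1000*9.81) = 0.82 m.
NPSHa = 10.479 - 4.8 - 1.85 - 0.82
      = 3.01 m.

3.01


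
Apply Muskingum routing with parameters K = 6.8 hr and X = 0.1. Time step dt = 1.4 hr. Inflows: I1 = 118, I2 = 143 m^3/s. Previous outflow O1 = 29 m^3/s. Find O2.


Muskingum coefficients:
denom = 2*K*(1-X) + dt = 2*6.8*(1-0.1) + 1.4 = 13.64.
C0 = (dt - 2*K*X)/denom = (1.4 - 2*6.8*0.1)/13.64 = 0.0029.
C1 = (dt + 2*K*X)/denom = (1.4 + 2*6.8*0.1)/13.64 = 0.2023.
C2 = (2*K*(1-X) - dt)/denom = 0.7947.
O2 = C0*I2 + C1*I1 + C2*O1
   = 0.0029*143 + 0.2023*118 + 0.7947*29
   = 47.34 m^3/s.

47.34


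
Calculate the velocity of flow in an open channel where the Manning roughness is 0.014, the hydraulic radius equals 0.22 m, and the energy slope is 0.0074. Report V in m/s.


Manning's equation gives V = (1/n) * R^(2/3) * S^(1/2).
First, compute R^(2/3) = 0.22^(2/3) = 0.3644.
Next, S^(1/2) = 0.0074^(1/2) = 0.086023.
Then 1/n = 1/0.014 = 71.43.
V = 71.43 * 0.3644 * 0.086023 = 2.2393 m/s.

2.2393


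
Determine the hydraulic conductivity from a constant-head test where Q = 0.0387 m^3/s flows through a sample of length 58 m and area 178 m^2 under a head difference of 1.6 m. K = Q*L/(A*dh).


From K = Q*L / (A*dh):
Numerator: Q*L = 0.0387 * 58 = 2.2446.
Denominator: A*dh = 178 * 1.6 = 284.8.
K = 2.2446 / 284.8 = 0.007881 m/s.

0.007881


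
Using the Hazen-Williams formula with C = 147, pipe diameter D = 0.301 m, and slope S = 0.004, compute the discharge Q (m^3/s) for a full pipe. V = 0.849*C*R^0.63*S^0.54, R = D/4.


For a full circular pipe, R = D/4 = 0.301/4 = 0.0752 m.
V = 0.849 * 147 * 0.0752^0.63 * 0.004^0.54
  = 0.849 * 147 * 0.195974 * 0.050712
  = 1.2403 m/s.
Pipe area A = pi*D^2/4 = pi*0.301^2/4 = 0.0712 m^2.
Q = A * V = 0.0712 * 1.2403 = 0.0883 m^3/s.

0.0883


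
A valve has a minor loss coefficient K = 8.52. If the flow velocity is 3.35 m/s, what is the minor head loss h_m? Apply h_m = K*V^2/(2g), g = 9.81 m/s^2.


Minor loss formula: h_m = K * V^2/(2g).
V^2 = 3.35^2 = 11.2225.
V^2/(2g) = 11.2225 / 19.62 = 0.572 m.
h_m = 8.52 * 0.572 = 4.8734 m.

4.8734


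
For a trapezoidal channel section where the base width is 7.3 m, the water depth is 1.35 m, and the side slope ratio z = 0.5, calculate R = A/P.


For a trapezoidal section with side slope z:
A = (b + z*y)*y = (7.3 + 0.5*1.35)*1.35 = 10.766 m^2.
P = b + 2*y*sqrt(1 + z^2) = 7.3 + 2*1.35*sqrt(1 + 0.5^2) = 10.319 m.
R = A/P = 10.766 / 10.319 = 1.0434 m.

1.0434


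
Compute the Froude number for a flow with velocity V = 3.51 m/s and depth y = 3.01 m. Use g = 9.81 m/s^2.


The Froude number is defined as Fr = V / sqrt(g*y).
g*y = 9.81 * 3.01 = 29.5281.
sqrt(g*y) = sqrt(29.5281) = 5.434.
Fr = 3.51 / 5.434 = 0.6459.

0.6459


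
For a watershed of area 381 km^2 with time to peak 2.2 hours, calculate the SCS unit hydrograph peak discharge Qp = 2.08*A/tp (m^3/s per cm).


SCS formula: Qp = 2.08 * A / tp.
Qp = 2.08 * 381 / 2.2
   = 792.48 / 2.2
   = 360.22 m^3/s per cm.

360.22


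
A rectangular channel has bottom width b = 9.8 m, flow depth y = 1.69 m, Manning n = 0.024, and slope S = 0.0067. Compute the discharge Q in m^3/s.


For a rectangular channel, the cross-sectional area A = b * y = 9.8 * 1.69 = 16.56 m^2.
The wetted perimeter P = b + 2y = 9.8 + 2*1.69 = 13.18 m.
Hydraulic radius R = A/P = 16.56/13.18 = 1.2566 m.
Velocity V = (1/n)*R^(2/3)*S^(1/2) = (1/0.024)*1.2566^(2/3)*0.0067^(1/2) = 3.9715 m/s.
Discharge Q = A * V = 16.56 * 3.9715 = 65.776 m^3/s.

65.776


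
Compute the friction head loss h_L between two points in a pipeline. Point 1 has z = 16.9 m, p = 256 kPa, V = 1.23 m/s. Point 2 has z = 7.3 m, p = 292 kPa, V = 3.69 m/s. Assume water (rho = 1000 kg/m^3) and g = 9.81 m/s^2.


Total head at each section: H = z + p/(rho*g) + V^2/(2g).
H1 = 16.9 + 256*1000/(1000*9.81) + 1.23^2/(2*9.81)
   = 16.9 + 26.096 + 0.0771
   = 43.073 m.
H2 = 7.3 + 292*1000/(1000*9.81) + 3.69^2/(2*9.81)
   = 7.3 + 29.766 + 0.694
   = 37.76 m.
h_L = H1 - H2 = 43.073 - 37.76 = 5.313 m.

5.313


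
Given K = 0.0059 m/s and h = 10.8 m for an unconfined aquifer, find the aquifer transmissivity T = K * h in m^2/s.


Transmissivity is defined as T = K * h.
T = 0.0059 * 10.8
  = 0.0637 m^2/s.

0.0637


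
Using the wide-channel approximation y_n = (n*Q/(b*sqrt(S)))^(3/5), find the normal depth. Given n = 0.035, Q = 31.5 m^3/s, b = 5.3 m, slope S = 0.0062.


We use the wide-channel approximation y_n = (n*Q/(b*sqrt(S)))^(3/5).
sqrt(S) = sqrt(0.0062) = 0.07874.
Numerator: n*Q = 0.035 * 31.5 = 1.1025.
Denominator: b*sqrt(S) = 5.3 * 0.07874 = 0.417322.
arg = 2.6418.
y_n = 2.6418^(3/5) = 1.7912 m.

1.7912


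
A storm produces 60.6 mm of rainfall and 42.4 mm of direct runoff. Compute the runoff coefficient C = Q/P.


The runoff coefficient C = runoff depth / rainfall depth.
C = 42.4 / 60.6
  = 0.6997.

0.6997


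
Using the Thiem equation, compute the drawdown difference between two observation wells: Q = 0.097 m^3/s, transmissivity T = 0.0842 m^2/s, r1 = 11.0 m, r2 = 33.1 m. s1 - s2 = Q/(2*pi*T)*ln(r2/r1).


Thiem equation: s1 - s2 = Q/(2*pi*T) * ln(r2/r1).
ln(r2/r1) = ln(33.1/11.0) = 1.1016.
Q/(2*pi*T) = 0.097 / (2*pi*0.0842) = 0.097 / 0.529 = 0.1833.
s1 - s2 = 0.1833 * 1.1016 = 0.202 m.

0.202


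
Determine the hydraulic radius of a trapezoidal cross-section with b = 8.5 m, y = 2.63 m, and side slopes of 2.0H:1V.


For a trapezoidal section with side slope z:
A = (b + z*y)*y = (8.5 + 2.0*2.63)*2.63 = 36.189 m^2.
P = b + 2*y*sqrt(1 + z^2) = 8.5 + 2*2.63*sqrt(1 + 2.0^2) = 20.262 m.
R = A/P = 36.189 / 20.262 = 1.7861 m.

1.7861


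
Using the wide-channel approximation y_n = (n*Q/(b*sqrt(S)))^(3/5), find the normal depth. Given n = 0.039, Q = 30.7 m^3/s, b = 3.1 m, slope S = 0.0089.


We use the wide-channel approximation y_n = (n*Q/(b*sqrt(S)))^(3/5).
sqrt(S) = sqrt(0.0089) = 0.09434.
Numerator: n*Q = 0.039 * 30.7 = 1.1973.
Denominator: b*sqrt(S) = 3.1 * 0.09434 = 0.292454.
arg = 4.094.
y_n = 4.094^(3/5) = 2.3296 m.

2.3296


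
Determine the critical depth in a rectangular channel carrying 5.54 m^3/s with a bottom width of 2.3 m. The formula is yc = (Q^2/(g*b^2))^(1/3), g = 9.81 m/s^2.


Using yc = (Q^2 / (g * b^2))^(1/3):
Q^2 = 5.54^2 = 30.69.
g * b^2 = 9.81 * 2.3^2 = 9.81 * 5.29 = 51.89.
Q^2 / (g*b^2) = 30.69 / 51.89 = 0.5914.
yc = 0.5914^(1/3) = 0.8394 m.

0.8394


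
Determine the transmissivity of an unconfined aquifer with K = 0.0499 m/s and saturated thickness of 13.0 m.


Transmissivity is defined as T = K * h.
T = 0.0499 * 13.0
  = 0.6487 m^2/s.

0.6487


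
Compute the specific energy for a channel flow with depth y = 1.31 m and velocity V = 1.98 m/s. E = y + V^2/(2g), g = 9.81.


Specific energy E = y + V^2/(2g).
Velocity head = V^2/(2g) = 1.98^2 / (2*9.81) = 3.9204 / 19.62 = 0.1998 m.
E = 1.31 + 0.1998 = 1.5098 m.

1.5098


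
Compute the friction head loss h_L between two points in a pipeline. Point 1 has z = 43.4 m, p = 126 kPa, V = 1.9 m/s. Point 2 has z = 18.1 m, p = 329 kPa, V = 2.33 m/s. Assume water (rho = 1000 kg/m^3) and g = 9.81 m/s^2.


Total head at each section: H = z + p/(rho*g) + V^2/(2g).
H1 = 43.4 + 126*1000/(1000*9.81) + 1.9^2/(2*9.81)
   = 43.4 + 12.844 + 0.184
   = 56.428 m.
H2 = 18.1 + 329*1000/(1000*9.81) + 2.33^2/(2*9.81)
   = 18.1 + 33.537 + 0.2767
   = 51.914 m.
h_L = H1 - H2 = 56.428 - 51.914 = 4.514 m.

4.514


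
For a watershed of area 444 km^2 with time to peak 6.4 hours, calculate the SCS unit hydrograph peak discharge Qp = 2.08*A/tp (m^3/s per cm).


SCS formula: Qp = 2.08 * A / tp.
Qp = 2.08 * 444 / 6.4
   = 923.52 / 6.4
   = 144.3 m^3/s per cm.

144.3


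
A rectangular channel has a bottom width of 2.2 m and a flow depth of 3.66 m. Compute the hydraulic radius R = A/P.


For a rectangular section:
Flow area A = b * y = 2.2 * 3.66 = 8.05 m^2.
Wetted perimeter P = b + 2y = 2.2 + 2*3.66 = 9.52 m.
Hydraulic radius R = A/P = 8.05 / 9.52 = 0.8458 m.

0.8458


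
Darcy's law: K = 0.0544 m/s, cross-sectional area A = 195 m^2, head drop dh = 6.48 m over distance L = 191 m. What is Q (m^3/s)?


Darcy's law: Q = K * A * i, where i = dh/L.
Hydraulic gradient i = 6.48 / 191 = 0.033927.
Q = 0.0544 * 195 * 0.033927
  = 0.3599 m^3/s.

0.3599


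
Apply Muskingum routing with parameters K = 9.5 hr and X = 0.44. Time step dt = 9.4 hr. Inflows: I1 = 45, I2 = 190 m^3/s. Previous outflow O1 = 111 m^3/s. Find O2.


Muskingum coefficients:
denom = 2*K*(1-X) + dt = 2*9.5*(1-0.44) + 9.4 = 20.04.
C0 = (dt - 2*K*X)/denom = (9.4 - 2*9.5*0.44)/20.04 = 0.0519.
C1 = (dt + 2*K*X)/denom = (9.4 + 2*9.5*0.44)/20.04 = 0.8862.
C2 = (2*K*(1-X) - dt)/denom = 0.0619.
O2 = C0*I2 + C1*I1 + C2*O1
   = 0.0519*190 + 0.8862*45 + 0.0619*111
   = 56.61 m^3/s.

56.61


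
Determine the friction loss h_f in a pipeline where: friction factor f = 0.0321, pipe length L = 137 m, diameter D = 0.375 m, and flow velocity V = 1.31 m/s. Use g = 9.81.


Darcy-Weisbach equation: h_f = f * (L/D) * V^2/(2g).
f * L/D = 0.0321 * 137/0.375 = 11.7272.
V^2/(2g) = 1.31^2 / (2*9.81) = 1.7161 / 19.62 = 0.0875 m.
h_f = 11.7272 * 0.0875 = 1.026 m.

1.026


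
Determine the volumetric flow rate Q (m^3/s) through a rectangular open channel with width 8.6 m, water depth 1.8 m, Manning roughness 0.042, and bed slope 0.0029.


For a rectangular channel, the cross-sectional area A = b * y = 8.6 * 1.8 = 15.48 m^2.
The wetted perimeter P = b + 2y = 8.6 + 2*1.8 = 12.2 m.
Hydraulic radius R = A/P = 15.48/12.2 = 1.2689 m.
Velocity V = (1/n)*R^(2/3)*S^(1/2) = (1/0.042)*1.2689^(2/3)*0.0029^(1/2) = 1.5028 m/s.
Discharge Q = A * V = 15.48 * 1.5028 = 23.263 m^3/s.

23.263


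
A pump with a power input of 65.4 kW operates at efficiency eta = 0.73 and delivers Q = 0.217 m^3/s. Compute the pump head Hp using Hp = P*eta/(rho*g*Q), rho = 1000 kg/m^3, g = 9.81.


Pump head formula: Hp = P * eta / (rho * g * Q).
Numerator: P * eta = 65.4 * 1000 * 0.73 = 47742.0 W.
Denominator: rho * g * Q = 1000 * 9.81 * 0.217 = 2128.77.
Hp = 47742.0 / 2128.77 = 22.43 m.

22.43


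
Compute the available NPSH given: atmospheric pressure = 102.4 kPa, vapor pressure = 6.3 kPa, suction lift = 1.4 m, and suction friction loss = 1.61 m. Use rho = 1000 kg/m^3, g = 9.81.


NPSHa = p_atm/(rho*g) - z_s - hf_s - p_vap/(rho*g).
p_atm/(rho*g) = 102.4*1000 / (1000*9.81) = 10.438 m.
p_vap/(rho*g) = 6.3*1000 / (1000*9.81) = 0.642 m.
NPSHa = 10.438 - 1.4 - 1.61 - 0.642
      = 6.79 m.

6.79


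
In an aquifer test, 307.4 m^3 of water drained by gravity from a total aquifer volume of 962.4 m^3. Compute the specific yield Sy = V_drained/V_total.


Specific yield Sy = Volume drained / Total volume.
Sy = 307.4 / 962.4
   = 0.3194.

0.3194


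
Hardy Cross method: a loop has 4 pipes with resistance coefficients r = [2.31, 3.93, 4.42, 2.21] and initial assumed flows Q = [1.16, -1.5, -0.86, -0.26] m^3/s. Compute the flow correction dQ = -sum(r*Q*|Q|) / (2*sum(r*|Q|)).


Numerator terms (r*Q*|Q|): 2.31*1.16*|1.16| = 3.1083; 3.93*-1.5*|-1.5| = -8.8425; 4.42*-0.86*|-0.86| = -3.269; 2.21*-0.26*|-0.26| = -0.1494.
Sum of numerator = -9.1526.
Denominator terms (r*|Q|): 2.31*|1.16| = 2.6796; 3.93*|-1.5| = 5.895; 4.42*|-0.86| = 3.8012; 2.21*|-0.26| = 0.5746.
2 * sum of denominator = 2 * 12.9504 = 25.9008.
dQ = --9.1526 / 25.9008 = 0.3534 m^3/s.

0.3534


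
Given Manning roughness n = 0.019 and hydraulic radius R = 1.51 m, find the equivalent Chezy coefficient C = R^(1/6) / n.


The Chezy coefficient relates to Manning's n through C = R^(1/6) / n.
R^(1/6) = 1.51^(1/6) = 1.071099.
C = 1.071099 / 0.019 = 56.37 m^(1/2)/s.

56.37


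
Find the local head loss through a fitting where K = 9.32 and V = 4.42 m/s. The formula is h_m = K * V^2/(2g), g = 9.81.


Minor loss formula: h_m = K * V^2/(2g).
V^2 = 4.42^2 = 19.5364.
V^2/(2g) = 19.5364 / 19.62 = 0.9957 m.
h_m = 9.32 * 0.9957 = 9.2803 m.

9.2803


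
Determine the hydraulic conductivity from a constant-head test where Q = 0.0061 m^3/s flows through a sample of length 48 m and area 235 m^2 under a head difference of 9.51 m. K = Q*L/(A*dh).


From K = Q*L / (A*dh):
Numerator: Q*L = 0.0061 * 48 = 0.2928.
Denominator: A*dh = 235 * 9.51 = 2234.85.
K = 0.2928 / 2234.85 = 0.000131 m/s.

0.000131


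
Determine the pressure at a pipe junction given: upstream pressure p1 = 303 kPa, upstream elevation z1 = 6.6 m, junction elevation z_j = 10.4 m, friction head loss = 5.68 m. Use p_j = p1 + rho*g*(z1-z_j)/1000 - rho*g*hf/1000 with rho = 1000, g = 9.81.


Junction pressure: p_j = p1 + rho*g*(z1 - z_j)/1000 - rho*g*hf/1000.
Elevation term = 1000*9.81*(6.6 - 10.4)/1000 = -37.278 kPa.
Friction term = 1000*9.81*5.68/1000 = 55.721 kPa.
p_j = 303 + -37.278 - 55.721 = 210.0 kPa.

210.0


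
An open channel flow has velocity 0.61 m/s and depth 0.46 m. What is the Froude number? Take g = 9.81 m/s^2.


The Froude number is defined as Fr = V / sqrt(g*y).
g*y = 9.81 * 0.46 = 4.5126.
sqrt(g*y) = sqrt(4.5126) = 2.1243.
Fr = 0.61 / 2.1243 = 0.2872.

0.2872


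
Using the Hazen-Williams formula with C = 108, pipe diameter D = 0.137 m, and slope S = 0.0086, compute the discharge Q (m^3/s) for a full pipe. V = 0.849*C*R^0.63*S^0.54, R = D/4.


For a full circular pipe, R = D/4 = 0.137/4 = 0.0343 m.
V = 0.849 * 108 * 0.0343^0.63 * 0.0086^0.54
  = 0.849 * 108 * 0.119354 * 0.076671
  = 0.8391 m/s.
Pipe area A = pi*D^2/4 = pi*0.137^2/4 = 0.0147 m^2.
Q = A * V = 0.0147 * 0.8391 = 0.0124 m^3/s.

0.0124


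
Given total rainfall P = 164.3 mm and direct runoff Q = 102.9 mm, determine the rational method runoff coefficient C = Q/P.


The runoff coefficient C = runoff depth / rainfall depth.
C = 102.9 / 164.3
  = 0.6263.

0.6263


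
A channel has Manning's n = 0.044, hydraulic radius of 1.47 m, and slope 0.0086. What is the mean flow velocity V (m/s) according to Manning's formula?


Manning's equation gives V = (1/n) * R^(2/3) * S^(1/2).
First, compute R^(2/3) = 1.47^(2/3) = 1.2928.
Next, S^(1/2) = 0.0086^(1/2) = 0.092736.
Then 1/n = 1/0.044 = 22.73.
V = 22.73 * 1.2928 * 0.092736 = 2.7248 m/s.

2.7248


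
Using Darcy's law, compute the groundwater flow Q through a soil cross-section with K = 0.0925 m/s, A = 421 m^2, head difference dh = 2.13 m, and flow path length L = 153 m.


Darcy's law: Q = K * A * i, where i = dh/L.
Hydraulic gradient i = 2.13 / 153 = 0.013922.
Q = 0.0925 * 421 * 0.013922
  = 0.5421 m^3/s.

0.5421


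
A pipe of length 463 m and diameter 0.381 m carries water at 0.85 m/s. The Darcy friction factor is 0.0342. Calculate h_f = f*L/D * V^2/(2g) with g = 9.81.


Darcy-Weisbach equation: h_f = f * (L/D) * V^2/(2g).
f * L/D = 0.0342 * 463/0.381 = 41.5606.
V^2/(2g) = 0.85^2 / (2*9.81) = 0.7225 / 19.62 = 0.0368 m.
h_f = 41.5606 * 0.0368 = 1.53 m.

1.53


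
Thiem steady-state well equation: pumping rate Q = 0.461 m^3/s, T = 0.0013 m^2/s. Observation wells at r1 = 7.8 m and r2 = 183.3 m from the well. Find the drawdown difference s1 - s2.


Thiem equation: s1 - s2 = Q/(2*pi*T) * ln(r2/r1).
ln(r2/r1) = ln(183.3/7.8) = 3.157.
Q/(2*pi*T) = 0.461 / (2*pi*0.0013) = 0.461 / 0.0082 = 56.4388.
s1 - s2 = 56.4388 * 3.157 = 178.1773 m.

178.1773


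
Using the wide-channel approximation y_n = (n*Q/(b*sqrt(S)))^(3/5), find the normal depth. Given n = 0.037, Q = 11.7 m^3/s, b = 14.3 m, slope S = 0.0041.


We use the wide-channel approximation y_n = (n*Q/(b*sqrt(S)))^(3/5).
sqrt(S) = sqrt(0.0041) = 0.064031.
Numerator: n*Q = 0.037 * 11.7 = 0.4329.
Denominator: b*sqrt(S) = 14.3 * 0.064031 = 0.915643.
arg = 0.4728.
y_n = 0.4728^(3/5) = 0.638 m.

0.638


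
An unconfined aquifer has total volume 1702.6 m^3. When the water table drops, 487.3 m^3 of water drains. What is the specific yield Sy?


Specific yield Sy = Volume drained / Total volume.
Sy = 487.3 / 1702.6
   = 0.2862.

0.2862


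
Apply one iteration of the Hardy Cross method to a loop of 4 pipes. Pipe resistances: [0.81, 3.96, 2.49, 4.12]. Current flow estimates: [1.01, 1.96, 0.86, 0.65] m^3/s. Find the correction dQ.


Numerator terms (r*Q*|Q|): 0.81*1.01*|1.01| = 0.8263; 3.96*1.96*|1.96| = 15.2127; 2.49*0.86*|0.86| = 1.8416; 4.12*0.65*|0.65| = 1.7407.
Sum of numerator = 19.6213.
Denominator terms (r*|Q|): 0.81*|1.01| = 0.8181; 3.96*|1.96| = 7.7616; 2.49*|0.86| = 2.1414; 4.12*|0.65| = 2.678.
2 * sum of denominator = 2 * 13.3991 = 26.7982.
dQ = -19.6213 / 26.7982 = -0.7322 m^3/s.

-0.7322


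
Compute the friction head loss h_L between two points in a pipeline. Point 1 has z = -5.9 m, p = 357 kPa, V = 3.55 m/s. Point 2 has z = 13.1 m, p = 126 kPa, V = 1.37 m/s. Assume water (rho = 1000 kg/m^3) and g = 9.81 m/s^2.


Total head at each section: H = z + p/(rho*g) + V^2/(2g).
H1 = -5.9 + 357*1000/(1000*9.81) + 3.55^2/(2*9.81)
   = -5.9 + 36.391 + 0.6423
   = 31.134 m.
H2 = 13.1 + 126*1000/(1000*9.81) + 1.37^2/(2*9.81)
   = 13.1 + 12.844 + 0.0957
   = 26.04 m.
h_L = H1 - H2 = 31.134 - 26.04 = 5.094 m.

5.094


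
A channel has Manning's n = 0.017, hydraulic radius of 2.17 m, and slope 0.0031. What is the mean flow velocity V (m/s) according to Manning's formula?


Manning's equation gives V = (1/n) * R^(2/3) * S^(1/2).
First, compute R^(2/3) = 2.17^(2/3) = 1.6761.
Next, S^(1/2) = 0.0031^(1/2) = 0.055678.
Then 1/n = 1/0.017 = 58.82.
V = 58.82 * 1.6761 * 0.055678 = 5.4896 m/s.

5.4896


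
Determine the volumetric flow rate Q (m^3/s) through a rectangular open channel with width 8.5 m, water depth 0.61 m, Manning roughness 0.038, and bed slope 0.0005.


For a rectangular channel, the cross-sectional area A = b * y = 8.5 * 0.61 = 5.18 m^2.
The wetted perimeter P = b + 2y = 8.5 + 2*0.61 = 9.72 m.
Hydraulic radius R = A/P = 5.18/9.72 = 0.5334 m.
Velocity V = (1/n)*R^(2/3)*S^(1/2) = (1/0.038)*0.5334^(2/3)*0.0005^(1/2) = 0.387 m/s.
Discharge Q = A * V = 5.18 * 0.387 = 2.007 m^3/s.

2.007


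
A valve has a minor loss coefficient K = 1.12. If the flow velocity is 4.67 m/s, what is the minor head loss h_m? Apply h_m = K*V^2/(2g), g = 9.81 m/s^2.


Minor loss formula: h_m = K * V^2/(2g).
V^2 = 4.67^2 = 21.8089.
V^2/(2g) = 21.8089 / 19.62 = 1.1116 m.
h_m = 1.12 * 1.1116 = 1.245 m.

1.245


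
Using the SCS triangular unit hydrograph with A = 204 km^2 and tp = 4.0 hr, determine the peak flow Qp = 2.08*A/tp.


SCS formula: Qp = 2.08 * A / tp.
Qp = 2.08 * 204 / 4.0
   = 424.32 / 4.0
   = 106.08 m^3/s per cm.

106.08


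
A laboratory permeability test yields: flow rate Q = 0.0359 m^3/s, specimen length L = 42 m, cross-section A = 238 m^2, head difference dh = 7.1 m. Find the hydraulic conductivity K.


From K = Q*L / (A*dh):
Numerator: Q*L = 0.0359 * 42 = 1.5078.
Denominator: A*dh = 238 * 7.1 = 1689.8.
K = 1.5078 / 1689.8 = 0.000892 m/s.

0.000892


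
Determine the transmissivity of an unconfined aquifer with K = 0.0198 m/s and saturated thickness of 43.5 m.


Transmissivity is defined as T = K * h.
T = 0.0198 * 43.5
  = 0.8613 m^2/s.

0.8613


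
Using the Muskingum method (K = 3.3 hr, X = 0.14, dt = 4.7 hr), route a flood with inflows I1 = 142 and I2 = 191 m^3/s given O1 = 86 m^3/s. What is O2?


Muskingum coefficients:
denom = 2*K*(1-X) + dt = 2*3.3*(1-0.14) + 4.7 = 10.376.
C0 = (dt - 2*K*X)/denom = (4.7 - 2*3.3*0.14)/10.376 = 0.3639.
C1 = (dt + 2*K*X)/denom = (4.7 + 2*3.3*0.14)/10.376 = 0.542.
C2 = (2*K*(1-X) - dt)/denom = 0.0941.
O2 = C0*I2 + C1*I1 + C2*O1
   = 0.3639*191 + 0.542*142 + 0.0941*86
   = 154.56 m^3/s.

154.56


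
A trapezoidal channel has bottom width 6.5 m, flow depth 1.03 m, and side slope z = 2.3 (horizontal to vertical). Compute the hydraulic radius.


For a trapezoidal section with side slope z:
A = (b + z*y)*y = (6.5 + 2.3*1.03)*1.03 = 9.135 m^2.
P = b + 2*y*sqrt(1 + z^2) = 6.5 + 2*1.03*sqrt(1 + 2.3^2) = 11.666 m.
R = A/P = 9.135 / 11.666 = 0.783 m.

0.783


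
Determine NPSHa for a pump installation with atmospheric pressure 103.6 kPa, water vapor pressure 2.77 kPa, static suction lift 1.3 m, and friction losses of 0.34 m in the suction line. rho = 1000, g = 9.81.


NPSHa = p_atm/(rho*g) - z_s - hf_s - p_vap/(rho*g).
p_atm/(rho*g) = 103.6*1000 / (1000*9.81) = 10.561 m.
p_vap/(rho*g) = 2.77*1000 / (1000*9.81) = 0.282 m.
NPSHa = 10.561 - 1.3 - 0.34 - 0.282
      = 8.64 m.

8.64


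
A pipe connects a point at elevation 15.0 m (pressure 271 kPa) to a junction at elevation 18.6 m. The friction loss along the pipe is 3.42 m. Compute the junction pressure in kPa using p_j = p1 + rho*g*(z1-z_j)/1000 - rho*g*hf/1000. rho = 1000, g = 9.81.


Junction pressure: p_j = p1 + rho*g*(z1 - z_j)/1000 - rho*g*hf/1000.
Elevation term = 1000*9.81*(15.0 - 18.6)/1000 = -35.316 kPa.
Friction term = 1000*9.81*3.42/1000 = 33.55 kPa.
p_j = 271 + -35.316 - 33.55 = 202.13 kPa.

202.13


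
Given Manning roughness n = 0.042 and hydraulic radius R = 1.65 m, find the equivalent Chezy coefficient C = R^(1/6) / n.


The Chezy coefficient relates to Manning's n through C = R^(1/6) / n.
R^(1/6) = 1.65^(1/6) = 1.087045.
C = 1.087045 / 0.042 = 25.88 m^(1/2)/s.

25.88


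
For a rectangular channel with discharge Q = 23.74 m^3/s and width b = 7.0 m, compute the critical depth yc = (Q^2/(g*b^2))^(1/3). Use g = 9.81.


Using yc = (Q^2 / (g * b^2))^(1/3):
Q^2 = 23.74^2 = 563.59.
g * b^2 = 9.81 * 7.0^2 = 9.81 * 49.0 = 480.69.
Q^2 / (g*b^2) = 563.59 / 480.69 = 1.1725.
yc = 1.1725^(1/3) = 1.0545 m.

1.0545


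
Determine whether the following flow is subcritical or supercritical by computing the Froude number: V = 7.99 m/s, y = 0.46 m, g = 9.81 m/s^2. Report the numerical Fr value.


The Froude number is defined as Fr = V / sqrt(g*y).
g*y = 9.81 * 0.46 = 4.5126.
sqrt(g*y) = sqrt(4.5126) = 2.1243.
Fr = 7.99 / 2.1243 = 3.7613.
Since Fr > 1, the flow is supercritical.

3.7613


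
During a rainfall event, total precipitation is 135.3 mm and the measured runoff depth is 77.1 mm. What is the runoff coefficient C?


The runoff coefficient C = runoff depth / rainfall depth.
C = 77.1 / 135.3
  = 0.5698.

0.5698


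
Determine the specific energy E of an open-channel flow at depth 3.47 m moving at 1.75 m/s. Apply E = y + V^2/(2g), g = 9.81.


Specific energy E = y + V^2/(2g).
Velocity head = V^2/(2g) = 1.75^2 / (2*9.81) = 3.0625 / 19.62 = 0.1561 m.
E = 3.47 + 0.1561 = 3.6261 m.

3.6261


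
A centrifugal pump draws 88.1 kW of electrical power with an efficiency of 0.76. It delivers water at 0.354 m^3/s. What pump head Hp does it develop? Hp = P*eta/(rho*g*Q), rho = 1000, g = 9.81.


Pump head formula: Hp = P * eta / (rho * g * Q).
Numerator: P * eta = 88.1 * 1000 * 0.76 = 66956.0 W.
Denominator: rho * g * Q = 1000 * 9.81 * 0.354 = 3472.74.
Hp = 66956.0 / 3472.74 = 19.28 m.

19.28


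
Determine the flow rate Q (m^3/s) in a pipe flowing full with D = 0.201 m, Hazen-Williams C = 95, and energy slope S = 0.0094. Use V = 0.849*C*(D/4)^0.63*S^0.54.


For a full circular pipe, R = D/4 = 0.201/4 = 0.0503 m.
V = 0.849 * 95 * 0.0503^0.63 * 0.0094^0.54
  = 0.849 * 95 * 0.151955 * 0.080443
  = 0.9859 m/s.
Pipe area A = pi*D^2/4 = pi*0.201^2/4 = 0.0317 m^2.
Q = A * V = 0.0317 * 0.9859 = 0.0313 m^3/s.

0.0313


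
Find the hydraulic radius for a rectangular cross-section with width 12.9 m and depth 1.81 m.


For a rectangular section:
Flow area A = b * y = 12.9 * 1.81 = 23.35 m^2.
Wetted perimeter P = b + 2y = 12.9 + 2*1.81 = 16.52 m.
Hydraulic radius R = A/P = 23.35 / 16.52 = 1.4134 m.

1.4134


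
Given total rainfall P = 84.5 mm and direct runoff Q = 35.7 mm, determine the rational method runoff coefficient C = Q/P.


The runoff coefficient C = runoff depth / rainfall depth.
C = 35.7 / 84.5
  = 0.4225.

0.4225


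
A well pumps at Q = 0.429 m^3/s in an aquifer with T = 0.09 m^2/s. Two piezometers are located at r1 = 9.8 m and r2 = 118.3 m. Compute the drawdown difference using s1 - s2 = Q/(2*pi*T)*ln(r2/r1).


Thiem equation: s1 - s2 = Q/(2*pi*T) * ln(r2/r1).
ln(r2/r1) = ln(118.3/9.8) = 2.4908.
Q/(2*pi*T) = 0.429 / (2*pi*0.09) = 0.429 / 0.5655 = 0.7586.
s1 - s2 = 0.7586 * 2.4908 = 1.8896 m.

1.8896


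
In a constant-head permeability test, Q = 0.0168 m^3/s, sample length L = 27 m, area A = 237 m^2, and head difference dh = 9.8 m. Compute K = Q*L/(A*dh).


From K = Q*L / (A*dh):
Numerator: Q*L = 0.0168 * 27 = 0.4536.
Denominator: A*dh = 237 * 9.8 = 2322.6.
K = 0.4536 / 2322.6 = 0.000195 m/s.

0.000195


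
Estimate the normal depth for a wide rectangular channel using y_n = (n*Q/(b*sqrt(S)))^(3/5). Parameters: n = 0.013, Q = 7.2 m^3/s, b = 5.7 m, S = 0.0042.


We use the wide-channel approximation y_n = (n*Q/(b*sqrt(S)))^(3/5).
sqrt(S) = sqrt(0.0042) = 0.064807.
Numerator: n*Q = 0.013 * 7.2 = 0.0936.
Denominator: b*sqrt(S) = 5.7 * 0.064807 = 0.3694.
arg = 0.2534.
y_n = 0.2534^(3/5) = 0.4388 m.

0.4388


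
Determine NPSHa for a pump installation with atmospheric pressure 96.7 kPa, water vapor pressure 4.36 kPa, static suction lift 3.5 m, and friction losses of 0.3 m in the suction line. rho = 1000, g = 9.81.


NPSHa = p_atm/(rho*g) - z_s - hf_s - p_vap/(rho*g).
p_atm/(rho*g) = 96.7*1000 / (1000*9.81) = 9.857 m.
p_vap/(rho*g) = 4.36*1000 / (1000*9.81) = 0.444 m.
NPSHa = 9.857 - 3.5 - 0.3 - 0.444
      = 5.61 m.

5.61


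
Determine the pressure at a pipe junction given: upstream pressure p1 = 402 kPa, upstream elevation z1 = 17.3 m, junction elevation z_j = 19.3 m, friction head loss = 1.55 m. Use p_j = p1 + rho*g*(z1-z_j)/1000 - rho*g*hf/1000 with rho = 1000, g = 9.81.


Junction pressure: p_j = p1 + rho*g*(z1 - z_j)/1000 - rho*g*hf/1000.
Elevation term = 1000*9.81*(17.3 - 19.3)/1000 = -19.62 kPa.
Friction term = 1000*9.81*1.55/1000 = 15.206 kPa.
p_j = 402 + -19.62 - 15.206 = 367.17 kPa.

367.17


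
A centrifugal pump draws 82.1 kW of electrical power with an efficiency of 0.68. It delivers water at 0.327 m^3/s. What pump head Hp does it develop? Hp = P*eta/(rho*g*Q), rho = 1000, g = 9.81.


Pump head formula: Hp = P * eta / (rho * g * Q).
Numerator: P * eta = 82.1 * 1000 * 0.68 = 55828.0 W.
Denominator: rho * g * Q = 1000 * 9.81 * 0.327 = 3207.87.
Hp = 55828.0 / 3207.87 = 17.4 m.

17.4


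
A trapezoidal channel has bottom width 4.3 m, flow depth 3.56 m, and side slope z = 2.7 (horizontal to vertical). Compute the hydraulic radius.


For a trapezoidal section with side slope z:
A = (b + z*y)*y = (4.3 + 2.7*3.56)*3.56 = 49.527 m^2.
P = b + 2*y*sqrt(1 + z^2) = 4.3 + 2*3.56*sqrt(1 + 2.7^2) = 24.8 m.
R = A/P = 49.527 / 24.8 = 1.997 m.

1.997


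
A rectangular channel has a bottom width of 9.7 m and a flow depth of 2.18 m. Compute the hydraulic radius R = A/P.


For a rectangular section:
Flow area A = b * y = 9.7 * 2.18 = 21.15 m^2.
Wetted perimeter P = b + 2y = 9.7 + 2*2.18 = 14.06 m.
Hydraulic radius R = A/P = 21.15 / 14.06 = 1.504 m.

1.504


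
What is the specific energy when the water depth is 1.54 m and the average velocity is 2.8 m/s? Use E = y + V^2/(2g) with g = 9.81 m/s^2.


Specific energy E = y + V^2/(2g).
Velocity head = V^2/(2g) = 2.8^2 / (2*9.81) = 7.84 / 19.62 = 0.3996 m.
E = 1.54 + 0.3996 = 1.9396 m.

1.9396


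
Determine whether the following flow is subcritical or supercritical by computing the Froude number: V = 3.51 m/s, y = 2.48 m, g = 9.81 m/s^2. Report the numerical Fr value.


The Froude number is defined as Fr = V / sqrt(g*y).
g*y = 9.81 * 2.48 = 24.3288.
sqrt(g*y) = sqrt(24.3288) = 4.9324.
Fr = 3.51 / 4.9324 = 0.7116.
Since Fr < 1, the flow is subcritical.

0.7116


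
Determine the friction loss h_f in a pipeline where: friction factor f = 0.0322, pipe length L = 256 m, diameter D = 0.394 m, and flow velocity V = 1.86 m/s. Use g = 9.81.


Darcy-Weisbach equation: h_f = f * (L/D) * V^2/(2g).
f * L/D = 0.0322 * 256/0.394 = 20.9218.
V^2/(2g) = 1.86^2 / (2*9.81) = 3.4596 / 19.62 = 0.1763 m.
h_f = 20.9218 * 0.1763 = 3.689 m.

3.689


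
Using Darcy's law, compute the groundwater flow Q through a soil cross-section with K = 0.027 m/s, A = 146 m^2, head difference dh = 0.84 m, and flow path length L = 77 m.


Darcy's law: Q = K * A * i, where i = dh/L.
Hydraulic gradient i = 0.84 / 77 = 0.010909.
Q = 0.027 * 146 * 0.010909
  = 0.043 m^3/s.

0.043


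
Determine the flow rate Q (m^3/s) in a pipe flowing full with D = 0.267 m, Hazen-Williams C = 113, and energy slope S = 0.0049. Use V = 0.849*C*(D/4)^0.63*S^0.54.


For a full circular pipe, R = D/4 = 0.267/4 = 0.0668 m.
V = 0.849 * 113 * 0.0668^0.63 * 0.0049^0.54
  = 0.849 * 113 * 0.181721 * 0.056586
  = 0.9865 m/s.
Pipe area A = pi*D^2/4 = pi*0.267^2/4 = 0.056 m^2.
Q = A * V = 0.056 * 0.9865 = 0.0552 m^3/s.

0.0552


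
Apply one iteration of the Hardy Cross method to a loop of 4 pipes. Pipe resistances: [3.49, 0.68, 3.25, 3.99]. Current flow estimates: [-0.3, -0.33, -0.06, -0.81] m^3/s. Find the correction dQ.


Numerator terms (r*Q*|Q|): 3.49*-0.3*|-0.3| = -0.3141; 0.68*-0.33*|-0.33| = -0.0741; 3.25*-0.06*|-0.06| = -0.0117; 3.99*-0.81*|-0.81| = -2.6178.
Sum of numerator = -3.0177.
Denominator terms (r*|Q|): 3.49*|-0.3| = 1.047; 0.68*|-0.33| = 0.2244; 3.25*|-0.06| = 0.195; 3.99*|-0.81| = 3.2319.
2 * sum of denominator = 2 * 4.6983 = 9.3966.
dQ = --3.0177 / 9.3966 = 0.3211 m^3/s.

0.3211


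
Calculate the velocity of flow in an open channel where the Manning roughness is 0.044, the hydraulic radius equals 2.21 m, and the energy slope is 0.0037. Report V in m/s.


Manning's equation gives V = (1/n) * R^(2/3) * S^(1/2).
First, compute R^(2/3) = 2.21^(2/3) = 1.6967.
Next, S^(1/2) = 0.0037^(1/2) = 0.060828.
Then 1/n = 1/0.044 = 22.73.
V = 22.73 * 1.6967 * 0.060828 = 2.3455 m/s.

2.3455


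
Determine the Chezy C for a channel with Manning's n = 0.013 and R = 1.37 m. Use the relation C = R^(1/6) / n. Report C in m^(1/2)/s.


The Chezy coefficient relates to Manning's n through C = R^(1/6) / n.
R^(1/6) = 1.37^(1/6) = 1.053869.
C = 1.053869 / 0.013 = 81.07 m^(1/2)/s.

81.07


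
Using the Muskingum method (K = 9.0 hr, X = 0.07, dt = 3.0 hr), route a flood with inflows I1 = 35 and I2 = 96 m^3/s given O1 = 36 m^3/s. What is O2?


Muskingum coefficients:
denom = 2*K*(1-X) + dt = 2*9.0*(1-0.07) + 3.0 = 19.74.
C0 = (dt - 2*K*X)/denom = (3.0 - 2*9.0*0.07)/19.74 = 0.0881.
C1 = (dt + 2*K*X)/denom = (3.0 + 2*9.0*0.07)/19.74 = 0.2158.
C2 = (2*K*(1-X) - dt)/denom = 0.696.
O2 = C0*I2 + C1*I1 + C2*O1
   = 0.0881*96 + 0.2158*35 + 0.696*36
   = 41.07 m^3/s.

41.07


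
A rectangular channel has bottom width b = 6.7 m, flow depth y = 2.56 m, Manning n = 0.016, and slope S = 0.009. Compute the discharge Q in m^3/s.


For a rectangular channel, the cross-sectional area A = b * y = 6.7 * 2.56 = 17.15 m^2.
The wetted perimeter P = b + 2y = 6.7 + 2*2.56 = 11.82 m.
Hydraulic radius R = A/P = 17.15/11.82 = 1.4511 m.
Velocity V = (1/n)*R^(2/3)*S^(1/2) = (1/0.016)*1.4511^(2/3)*0.009^(1/2) = 7.5998 m/s.
Discharge Q = A * V = 17.15 * 7.5998 = 130.351 m^3/s.

130.351


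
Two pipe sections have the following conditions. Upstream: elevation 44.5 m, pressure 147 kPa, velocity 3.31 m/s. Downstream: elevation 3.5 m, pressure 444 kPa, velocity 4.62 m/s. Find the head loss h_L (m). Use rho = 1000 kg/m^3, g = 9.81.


Total head at each section: H = z + p/(rho*g) + V^2/(2g).
H1 = 44.5 + 147*1000/(1000*9.81) + 3.31^2/(2*9.81)
   = 44.5 + 14.985 + 0.5584
   = 60.043 m.
H2 = 3.5 + 444*1000/(1000*9.81) + 4.62^2/(2*9.81)
   = 3.5 + 45.26 + 1.0879
   = 49.848 m.
h_L = H1 - H2 = 60.043 - 49.848 = 10.195 m.

10.195


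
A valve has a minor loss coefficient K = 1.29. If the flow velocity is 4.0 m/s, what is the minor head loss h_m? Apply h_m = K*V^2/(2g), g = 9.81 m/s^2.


Minor loss formula: h_m = K * V^2/(2g).
V^2 = 4.0^2 = 16.0.
V^2/(2g) = 16.0 / 19.62 = 0.8155 m.
h_m = 1.29 * 0.8155 = 1.052 m.

1.052


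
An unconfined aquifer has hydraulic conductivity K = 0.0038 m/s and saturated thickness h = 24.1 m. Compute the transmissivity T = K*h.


Transmissivity is defined as T = K * h.
T = 0.0038 * 24.1
  = 0.0916 m^2/s.

0.0916


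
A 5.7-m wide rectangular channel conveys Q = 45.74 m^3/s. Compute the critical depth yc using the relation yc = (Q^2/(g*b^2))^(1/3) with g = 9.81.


Using yc = (Q^2 / (g * b^2))^(1/3):
Q^2 = 45.74^2 = 2092.15.
g * b^2 = 9.81 * 5.7^2 = 9.81 * 32.49 = 318.73.
Q^2 / (g*b^2) = 2092.15 / 318.73 = 6.564.
yc = 6.564^(1/3) = 1.8724 m.

1.8724


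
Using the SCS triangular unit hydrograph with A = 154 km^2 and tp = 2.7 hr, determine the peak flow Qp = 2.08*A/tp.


SCS formula: Qp = 2.08 * A / tp.
Qp = 2.08 * 154 / 2.7
   = 320.32 / 2.7
   = 118.64 m^3/s per cm.

118.64


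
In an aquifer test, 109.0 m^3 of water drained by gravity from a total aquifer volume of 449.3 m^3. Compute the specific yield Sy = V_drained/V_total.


Specific yield Sy = Volume drained / Total volume.
Sy = 109.0 / 449.3
   = 0.2426.

0.2426


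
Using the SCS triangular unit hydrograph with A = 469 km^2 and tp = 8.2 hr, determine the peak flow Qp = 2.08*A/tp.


SCS formula: Qp = 2.08 * A / tp.
Qp = 2.08 * 469 / 8.2
   = 975.52 / 8.2
   = 118.97 m^3/s per cm.

118.97


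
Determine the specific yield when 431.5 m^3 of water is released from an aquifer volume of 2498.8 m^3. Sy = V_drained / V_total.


Specific yield Sy = Volume drained / Total volume.
Sy = 431.5 / 2498.8
   = 0.1727.

0.1727


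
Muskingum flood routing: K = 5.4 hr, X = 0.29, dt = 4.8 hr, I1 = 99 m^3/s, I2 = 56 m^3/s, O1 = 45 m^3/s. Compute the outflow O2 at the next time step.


Muskingum coefficients:
denom = 2*K*(1-X) + dt = 2*5.4*(1-0.29) + 4.8 = 12.468.
C0 = (dt - 2*K*X)/denom = (4.8 - 2*5.4*0.29)/12.468 = 0.1338.
C1 = (dt + 2*K*X)/denom = (4.8 + 2*5.4*0.29)/12.468 = 0.6362.
C2 = (2*K*(1-X) - dt)/denom = 0.23.
O2 = C0*I2 + C1*I1 + C2*O1
   = 0.1338*56 + 0.6362*99 + 0.23*45
   = 80.83 m^3/s.

80.83


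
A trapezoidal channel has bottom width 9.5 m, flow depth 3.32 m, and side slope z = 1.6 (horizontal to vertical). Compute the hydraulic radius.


For a trapezoidal section with side slope z:
A = (b + z*y)*y = (9.5 + 1.6*3.32)*3.32 = 49.176 m^2.
P = b + 2*y*sqrt(1 + z^2) = 9.5 + 2*3.32*sqrt(1 + 1.6^2) = 22.028 m.
R = A/P = 49.176 / 22.028 = 2.2324 m.

2.2324


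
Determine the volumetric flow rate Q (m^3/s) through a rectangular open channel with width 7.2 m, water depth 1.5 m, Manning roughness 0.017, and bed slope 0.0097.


For a rectangular channel, the cross-sectional area A = b * y = 7.2 * 1.5 = 10.8 m^2.
The wetted perimeter P = b + 2y = 7.2 + 2*1.5 = 10.2 m.
Hydraulic radius R = A/P = 10.8/10.2 = 1.0588 m.
Velocity V = (1/n)*R^(2/3)*S^(1/2) = (1/0.017)*1.0588^(2/3)*0.0097^(1/2) = 6.0185 m/s.
Discharge Q = A * V = 10.8 * 6.0185 = 64.999 m^3/s.

64.999


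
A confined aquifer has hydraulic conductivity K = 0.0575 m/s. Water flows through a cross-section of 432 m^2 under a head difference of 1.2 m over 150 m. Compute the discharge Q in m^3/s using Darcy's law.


Darcy's law: Q = K * A * i, where i = dh/L.
Hydraulic gradient i = 1.2 / 150 = 0.008.
Q = 0.0575 * 432 * 0.008
  = 0.1987 m^3/s.

0.1987


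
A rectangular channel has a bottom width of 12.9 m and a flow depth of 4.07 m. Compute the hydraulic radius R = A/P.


For a rectangular section:
Flow area A = b * y = 12.9 * 4.07 = 52.5 m^2.
Wetted perimeter P = b + 2y = 12.9 + 2*4.07 = 21.04 m.
Hydraulic radius R = A/P = 52.5 / 21.04 = 2.4954 m.

2.4954


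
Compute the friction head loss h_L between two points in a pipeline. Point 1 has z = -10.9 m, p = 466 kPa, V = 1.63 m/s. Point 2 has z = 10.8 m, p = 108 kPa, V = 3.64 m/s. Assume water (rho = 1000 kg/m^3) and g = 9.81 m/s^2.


Total head at each section: H = z + p/(rho*g) + V^2/(2g).
H1 = -10.9 + 466*1000/(1000*9.81) + 1.63^2/(2*9.81)
   = -10.9 + 47.503 + 0.1354
   = 36.738 m.
H2 = 10.8 + 108*1000/(1000*9.81) + 3.64^2/(2*9.81)
   = 10.8 + 11.009 + 0.6753
   = 22.484 m.
h_L = H1 - H2 = 36.738 - 22.484 = 14.253 m.

14.253


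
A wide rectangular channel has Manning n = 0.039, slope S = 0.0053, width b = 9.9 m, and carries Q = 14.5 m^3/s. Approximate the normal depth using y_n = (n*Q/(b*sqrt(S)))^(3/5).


We use the wide-channel approximation y_n = (n*Q/(b*sqrt(S)))^(3/5).
sqrt(S) = sqrt(0.0053) = 0.072801.
Numerator: n*Q = 0.039 * 14.5 = 0.5655.
Denominator: b*sqrt(S) = 9.9 * 0.072801 = 0.72073.
arg = 0.7846.
y_n = 0.7846^(3/5) = 0.8646 m.

0.8646
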